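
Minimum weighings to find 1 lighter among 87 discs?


Each weighing has 3 outcomes (left heavy / balance / right heavy), so k weighings distinguish at most 3^k cases; splitting into three near-equal groups achieves this.
Need 3^k ≥ 87: 3^4 = 81 < 87 ≤ 3^5 = 243
k = ⌈log₃(87)⌉ = 5

5


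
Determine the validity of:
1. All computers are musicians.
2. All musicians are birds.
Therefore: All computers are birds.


Premise 1: All computers are musicians.
Premise 2: All musicians are birds.
Conclusion: All computers are birds.
Barbara syllogism (AAA-1): All A are B, All B are C → All A are C.
Middle term (musicians) distributed in premise 2.

Valid


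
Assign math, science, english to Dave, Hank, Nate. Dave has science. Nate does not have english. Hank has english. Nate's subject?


From clues:
  Dave → science
  Hank → english
By elimination, Nate gets the remaining.

math


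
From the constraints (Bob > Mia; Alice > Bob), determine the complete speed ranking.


Constraints: Bob > Mia; Alice > Bob
Method: at each step, the next-highest is the one remaining person who never appears on the smaller side of a constraint between remaining people.
  Step 1: remaining {Mia, Alice, Bob}; on the smaller side: {Mia, Bob} → Alice is next (Alice > Bob).
  Step 2: remaining {Mia, Bob}; on the smaller side: {Mia} → Bob is next (Bob > Mia).
  Step 3: only Mia remains → lowest.
Final ranking (highest to lowest):

Alice > Bob > Mia


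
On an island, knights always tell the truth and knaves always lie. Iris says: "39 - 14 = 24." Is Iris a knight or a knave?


Statement: "39 - 14 = 24."
Actual: 39 - 14 = 25
Claimed: 24
Statement is FALSE → Iris lies → Knave

Knave


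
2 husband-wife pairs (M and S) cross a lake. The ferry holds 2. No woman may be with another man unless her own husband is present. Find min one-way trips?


Label couples M and S.
1. WM+WS → (far: WM,WS; near: HM,HS)
2. WM ←   (far: WS; near: HM,HS,WM)
3. HM+HS → (far: HM,HS,WS; near: WM)
4. HM ←   (far: HS,WS; near: HM,WM)  — HM returns, since WM is alone on near bank
5. HM+WM → (far: all four; near: empty)
Every state respects the constraint.
Minimum trips = 5

5


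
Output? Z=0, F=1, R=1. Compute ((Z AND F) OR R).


Z AND F = 0&1 = 0
0 OR 1 = 1

1


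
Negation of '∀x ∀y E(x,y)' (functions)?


Original: ∀x ∀y E(x,y)
Rule: ¬∀→∃, ¬∃→∀, negate predicate.
Negation: ∃x ∃y ¬E(x,y)

∃x ∃y ¬E(x,y)


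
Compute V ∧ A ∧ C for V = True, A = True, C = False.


V = True, A = True, C = False
Step 1: V ∧ A = True AND True = True
Step 2: (True) ∧ C = (True) AND False = False
AND is true only when ALL operands are true.

False


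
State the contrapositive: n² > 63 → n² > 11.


Original: If n² > 63, then n² > 11
Contrapositive: If ¬Q, then ¬P
Negate Q: not (n² > 11)
Negate P: not (n² > 63)

If not (n² > 11), then not (n² > 63).


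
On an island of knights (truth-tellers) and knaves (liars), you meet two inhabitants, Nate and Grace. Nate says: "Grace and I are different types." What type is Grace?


Nate says: "Grace and I are different types."
Case 1: Nate is a Knight (truth-teller)
  Statement is true → they ARE different → Grace is a Knave
Case 2: Nate is a Knave (liar)
  Statement is false → they are NOT different → Grace is a Knave
In both cases, Grace is a Knave.

Knave


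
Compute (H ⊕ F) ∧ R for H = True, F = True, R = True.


H = True, F = True, R = True
Step 1: H ⊕ F = True XOR True = False
Step 2: False ∧ R = False AND True = False
XOR true when exactly one of H,F is true; then AND with R.

False


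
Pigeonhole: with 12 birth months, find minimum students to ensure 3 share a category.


Pigeonhole: to guarantee k in one of n categories, need (k-1)×n + 1.
k = 3, n = 12
Minimum = (3-1) × 12 + 1 = 2 × 12 + 1

25


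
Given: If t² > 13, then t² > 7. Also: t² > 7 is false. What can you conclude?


Modus tollens: P → Q, ¬Q ⊢ ¬P
P: t² > 13
Q: t² > 7
We have P → Q and Q is false.
By modus tollens, P must be false.

It is not the case that t² > 13


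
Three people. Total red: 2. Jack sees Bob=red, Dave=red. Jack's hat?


Total red = 2, seen red = 2
Own red = 2 - 2 = 0
Jack's hat is blue.

blue


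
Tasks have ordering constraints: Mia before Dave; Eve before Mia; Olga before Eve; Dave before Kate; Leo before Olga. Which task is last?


Constraints: Mia before Dave; Eve before Mia; Olga before Eve; Dave before Kate; Leo before Olga
The last task can have nothing scheduled after it, so it must never appear on the left of a 'before'.
Tasks appearing before some other task: Mia, Eve, Olga, Dave, Leo.
The only task not in that list is Kate → it is last.

Kate


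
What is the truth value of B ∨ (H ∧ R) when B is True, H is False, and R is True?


B = True, H = False, R = True
Step 1: H ∧ R = False AND True = False
Step 2: B ∨ False = True OR False = True
AND evaluated first (higher precedence); then OR applied.

True


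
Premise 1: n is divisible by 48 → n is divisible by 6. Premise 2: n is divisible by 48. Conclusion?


Modus ponens: P → Q, P ⊢ Q
P: n is divisible by 48
Q: n is divisible by 6
We have P → Q and P is true.
By modus ponens, Q must be true.

n is divisible by 6


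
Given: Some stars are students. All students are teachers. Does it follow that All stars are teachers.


Premise 1: Some stars are students.
Premise 2: All students are teachers.
Conclusion: All stars are teachers.
Fallacy: illicit minor. The minor term (stars) is distributed in the conclusion ('All stars ...') but undistributed in its premise ('Some stars are students' doesn't cover all stars).
Only 'Some stars are teachers' follows, not 'All'.

Invalid


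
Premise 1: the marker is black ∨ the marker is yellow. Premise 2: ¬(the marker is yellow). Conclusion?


Disjunctive syllogism: P ∨ Q, ¬P ⊢ Q
Disjunction: the marker is black ∨ the marker is yellow
We know it is not the case that the marker is yellow.
By disjunctive syllogism, the other disjunct must be true.

The marker is black


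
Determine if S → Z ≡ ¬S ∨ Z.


Expression 1: S → Z
Expression 2: ¬S ∨ Z
Truth table (S Z | Expr1 Expr2):
  T T |   T     T
  T F |   F     F
  F T |   T     T
  F F |   T     T
All 4 rows agree, so the expressions are logically equivalent.

Yes


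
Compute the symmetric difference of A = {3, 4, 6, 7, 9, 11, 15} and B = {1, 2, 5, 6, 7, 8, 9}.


A = {3, 4, 6, 7, 9, 11, 15}
B = {1, 2, 5, 6, 7, 8, 9}
Operation: symmetric difference
In A only: [3, 4, 11, 15], in B only: [1, 2, 5, 8]

{1, 2, 3, 4, 5, 8, 11, 15}


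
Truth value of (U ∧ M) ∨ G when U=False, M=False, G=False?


U = False, M = False, G = False
Expression: (U ∧ M) ∨ G
Step 1: U ∧ M = False AND False = False
Step 2: (False) ∨ G = False OR False = False

False


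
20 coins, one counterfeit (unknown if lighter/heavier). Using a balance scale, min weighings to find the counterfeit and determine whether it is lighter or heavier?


Let n = 20. 40 possibilities (n coins × lighter/heavier); each weighing has 3 outcomes.
Bound for k weighings: say the first weighing puts j coins on each pan. If it tips, the 2j weighed coins remain suspects (each with a known direction) and k-1 weighings give 3^(k-1) outcomes; 3^(k-1) is odd, so 2j ≤ 3^(k-1) - 1. If it balances, the n - 2j unweighed coins remain with direction unknown: 2(n - 2j) ≤ 3^(k-1) - 1 by the same parity argument. Adding, n ≤ (3^(k-1) - 1) + (3^(k-1) - 1)/2 = (3^k - 3)/2, and the classical three-group strategy achieves this (3 coins in 2 weighings, 12 in 3, 39 in 4, 120 in 5).
So we need the smallest k with (3^k - 3)/2 ≥ 20.
k = 3: (3^3 - 3)/2 = 12 < 20 ✗
k = 4: (3^4 - 3)/2 = 39 ≥ 20 ✓

4


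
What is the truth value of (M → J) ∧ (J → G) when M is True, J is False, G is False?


M = True, J = False, G = False
Step 1: M → J is false only when M=True and J=False. Result: False
Step 2: J → G is false only when J=True and G=False. Result: True
Step 3: False ∧ True = False

False


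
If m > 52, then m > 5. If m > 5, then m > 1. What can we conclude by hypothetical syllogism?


Hypothetical syllogism: P → Q, Q → R ⊢ P → R
Premise 1: m > 52 → m > 5
Premise 2: m > 5 → m > 1
Chain the implications: the middle term (m > 5) links the two.
Conclusion: If m > 52, then m > 1.

If m > 52, then m > 1.


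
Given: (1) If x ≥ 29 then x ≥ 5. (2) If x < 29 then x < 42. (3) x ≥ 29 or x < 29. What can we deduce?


Constructive dilemma: (P → Q) ∧ (R → S), P ∨ R ⊢ Q ∨ S
Premise 1: x ≥ 29 → x ≥ 5
Premise 2: x < 29 → x < 42
Premise 3: x ≥ 29 ∨ x < 29
Case 1: Assuming x ≥ 29, then by Premise 1, x ≥ 5.
Case 2: Assuming x < 29, then by Premise 2, x < 42.
Since one of x ≥ 29 or x < 29 must hold, we get x ≥ 5 or x < 42.

x ≥ 5 or x < 42.


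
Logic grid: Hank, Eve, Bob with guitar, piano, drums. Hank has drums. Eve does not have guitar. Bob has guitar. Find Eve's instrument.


From clues:
  Bob → guitar
  Hank → drums
By elimination, Eve gets the remaining.

piano


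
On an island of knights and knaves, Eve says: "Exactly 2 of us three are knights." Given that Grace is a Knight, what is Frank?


Eve claims exactly 2 knights among Eve, Grace, Frank.
Given: Grace is a Knight.

Case 1: Eve is a Knight (tells truth)
  Then exactly 2 of the three are knights.
  Counting Eve, Grace: 2 knight(s) so far. Need 0 more → Frank = Knave.
Case 2: Eve is a Knave (lies)
  Then the count is NOT 2.
  If Frank = Knight, count = 2 = 2 → claim would be true, contradicts lie.
  If Frank = Knave, count = 1 ≠ 2 → lie confirmed ✓

Frank is a Knave.

Knave


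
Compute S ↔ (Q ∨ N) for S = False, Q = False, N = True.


S = False, Q = False, N = True
Step 1: Q ∨ N = False OR True = True
Step 2: S ↔ (True): true when both sides have same truth value.
Result: False ↔ True = False

False


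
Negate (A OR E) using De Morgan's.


De Morgan's law: ¬(P ∨ Q) ≡ ¬P ∧ ¬Q
¬(A ∨ E) = ¬A ∧ ¬E

¬A ∧ ¬E


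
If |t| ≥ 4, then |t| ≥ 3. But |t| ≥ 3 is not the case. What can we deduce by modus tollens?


Modus tollens: P → Q, ¬Q ⊢ ¬P
P: |t| ≥ 4
Q: |t| ≥ 3
We have P → Q and Q is false.
By modus tollens, P must be false.

It is not the case that |t| ≥ 4


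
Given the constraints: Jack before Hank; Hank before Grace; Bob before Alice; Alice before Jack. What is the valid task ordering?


Constraints: Jack before Hank; Hank before Grace; Bob before Alice; Alice before Jack
Method: repeatedly schedule the remaining task that has no remaining task required before it.
  Step 1: remaining {Grace, Hank, Alice, Jack, Bob}; every task except Bob still has a predecessor pending → schedule Bob.
  Step 2: remaining {Grace, Hank, Alice, Jack}; every task except Alice still has a predecessor pending → schedule Alice.
  Step 3: remaining {Grace, Hank, Jack}; every task except Jack still has a predecessor pending → schedule Jack.
  Step 4: remaining {Grace, Hank}; every task except Hank still has a predecessor pending → schedule Hank.
  Step 5: only Grace remains → schedule Grace.
Resulting order:

Bob → Alice → Jack → Hank → Grace


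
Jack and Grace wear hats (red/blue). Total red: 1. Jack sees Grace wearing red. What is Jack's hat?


Total red = 1, Grace = red
Red accounted for: 1
Remaining for Jack: 0
Jack's hat is blue.

blue


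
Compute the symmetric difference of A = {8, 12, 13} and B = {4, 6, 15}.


A = {8, 12, 13}
B = {4, 6, 15}
Operation: symmetric difference
In A only: [8, 12, 13], in B only: [4, 6, 15]

{4, 6, 8, 12, 13, 15}


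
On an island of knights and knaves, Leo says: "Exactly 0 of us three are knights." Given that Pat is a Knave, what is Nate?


Leo claims exactly 0 knights among Leo, Pat, Nate.
Given: Pat is a Knave.

Case 1: Leo is a Knight (tells truth)
  Then exactly 0 of the three are knights.
  Counting Leo, Pat: 1 knight(s) so far. Need -1 more → impossible.
Case 2: Leo is a Knave (lies)
  Then the count is NOT 0.
  If Nate = Knave, count = 0 = 0 → claim would be true, contradicts lie.
  If Nate = Knight, count = 1 ≠ 0 → lie confirmed ✓

Nate is a Knight.

Knight


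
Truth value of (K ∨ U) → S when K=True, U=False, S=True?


K = True, U = False, S = True
Expression: (K ∨ U) → S
Step 1: K ∨ U = True OR False = True
Step 2: (True) → S = True → True (false only if antecedent True and consequent False) = True

True


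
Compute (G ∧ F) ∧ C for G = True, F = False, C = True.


G = True, F = False, C = True
Step 1: G ∧ F = True AND False = False
Step 2: False ∧ C = False AND True = False
AND is true only when ALL operands are true.

False


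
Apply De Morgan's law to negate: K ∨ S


De Morgan's law: ¬(P ∨ Q) ≡ ¬P ∧ ¬Q
¬(K ∨ S) = ¬K ∧ ¬S

¬K ∧ ¬S


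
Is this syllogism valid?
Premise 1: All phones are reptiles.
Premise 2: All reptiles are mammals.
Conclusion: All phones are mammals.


Premise 1: All phones are reptiles.
Premise 2: All reptiles are mammals.
Conclusion: All phones are mammals.
Barbara syllogism (AAA-1): All A are B, All B are C → All A are C.
Middle term (reptiles) distributed in premise 2.

Valid


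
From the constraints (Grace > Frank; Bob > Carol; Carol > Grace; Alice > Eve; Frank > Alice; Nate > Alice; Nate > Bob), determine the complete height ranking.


Constraints: Grace > Frank; Bob > Carol; Carol > Grace; Alice > Eve; Frank > Alice; Nate > Alice; Nate > Bob
Method: at each step, the next-highest is the one remaining person who never appears on the smaller side of a constraint between remaining people.
  Step 1: remaining {Alice, Grace, Carol, Frank, Eve, Nate, Bob}; on the smaller side: {Alice, Grace, Carol, Frank, Eve, Bob} → Nate is next (Nate > Alice; Nate > Bob).
  Step 2: remaining {Alice, Grace, Carol, Frank, Eve, Bob}; on the smaller side: {Alice, Grace, Carol, Frank, Eve} → Bob is next (Bob > Carol).
  Step 3: remaining {Alice, Grace, Carol, Frank, Eve}; on the smaller side: {Alice, Grace, Frank, Eve} → Carol is next (Carol > Grace).
  Step 4: remaining {Alice, Grace, Frank, Eve}; on the smaller side: {Alice, Frank, Eve} → Grace is next (Grace > Frank).
  Step 5: remaining {Alice, Frank, Eve}; on the smaller side: {Alice, Eve} → Frank is next (Frank > Alice).
  Step 6: remaining {Alice, Eve}; on the smaller side: {Eve} → Alice is next (Alice > Eve).
  Step 7: only Eve remains → lowest.
Final ranking (highest to lowest):

Nate > Bob > Carol > Grace > Frank > Alice > Eve


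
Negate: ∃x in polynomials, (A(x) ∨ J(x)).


Original: ∃x (A(x) ∨ J(x))
Rule: ¬∀→∃, ¬∃→∀, negate predicate.
Negation: ∀x (¬A(x) ∧ ¬J(x))

∀x (¬A(x) ∧ ¬J(x))


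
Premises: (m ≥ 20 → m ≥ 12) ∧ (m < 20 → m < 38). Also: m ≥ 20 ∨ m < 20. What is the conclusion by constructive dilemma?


Constructive dilemma: (P → Q) ∧ (R → S), P ∨ R ⊢ Q ∨ S
Premise 1: m ≥ 20 → m ≥ 12
Premise 2: m < 20 → m < 38
Premise 3: m ≥ 20 ∨ m < 20
Case 1: Assuming m ≥ 20, then by Premise 1, m ≥ 12.
Case 2: Assuming m < 20, then by Premise 2, m < 38.
Since one of m ≥ 20 or m < 20 must hold, we get m ≥ 12 or m < 38.

m ≥ 12 or m < 38.


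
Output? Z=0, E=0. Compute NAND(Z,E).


Z AND E = 0
NOT(0) = 1

1


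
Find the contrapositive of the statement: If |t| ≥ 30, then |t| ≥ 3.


Original: If |t| ≥ 30, then |t| ≥ 3
Contrapositive: If ¬Q, then ¬P
Negate Q: not (|t| ≥ 3)
Negate P: not (|t| ≥ 30)

If not (|t| ≥ 3), then not (|t| ≥ 30).


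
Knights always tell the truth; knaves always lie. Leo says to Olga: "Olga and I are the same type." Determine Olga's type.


Leo says: "Olga and I are the same type."
Case 1: Leo is a Knight (truth-teller)
  Statement is true → they ARE the same → Olga is also a Knight
Case 2: Leo is a Knave (liar)
  Statement is false → they are NOT the same → Olga is a Knight
In both cases, Olga is a Knight.

Knight


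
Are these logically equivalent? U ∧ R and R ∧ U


Expression 1: U ∧ R
Expression 2: R ∧ U
Truth table (U R | Expr1 Expr2):
  T T |   T     T
  T F |   F     F
  F T |   F     F
  F F |   F     F
All 4 rows agree, so the expressions are logically equivalent.

Yes


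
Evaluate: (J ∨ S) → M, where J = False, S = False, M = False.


J = False, S = False, M = False
Step 1: J ∨ S = False OR False = False
Step 2: (False) → M: false only when antecedent=True and M=False.
Result: True

True


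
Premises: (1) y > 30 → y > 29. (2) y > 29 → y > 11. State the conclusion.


Hypothetical syllogism: P → Q, Q → R ⊢ P → R
Premise 1: y > 30 → y > 29
Premise 2: y > 29 → y > 11
Chain the implications: the middle term (y > 29) links the two.
Conclusion: If y > 30, then y > 11.

If y > 30, then y > 11.


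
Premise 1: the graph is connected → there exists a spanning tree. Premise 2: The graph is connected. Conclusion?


Modus ponens: P → Q, P ⊢ Q
P: the graph is connected
Q: there exists a spanning tree
We have P → Q and P is true.
By modus ponens, Q must be true.

There exists a spanning tree


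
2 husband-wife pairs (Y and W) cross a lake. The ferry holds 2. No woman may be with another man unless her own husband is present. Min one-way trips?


Label couples Y and W.
1. WY+WW → (far: WY,WW; near: HY,HW)
2. WY ←   (far: WW; near: HY,HW,WY)
3. HY+HW → (far: HY,HW,WW; near: WY)
4. HY ←   (far: HW,WW; near: HY,WY)  — HY returns, since WY is alone on near bank
5. HY+WY → (far: all four; near: empty)
Every state respects the constraint.
Minimum trips = 5

5


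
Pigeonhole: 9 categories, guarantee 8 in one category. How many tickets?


Pigeonhole: to guarantee k in one of n categories, need (k-1)×n + 1.
k = 8, n = 9
Minimum = (8-1) × 9 + 1 = 7 × 9 + 1

64


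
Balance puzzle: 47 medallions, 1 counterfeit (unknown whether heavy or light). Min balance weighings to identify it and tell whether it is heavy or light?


Let n = 47. 94 possibilities (n medallions × lighter/heavier); each weighing has 3 outcomes.
Bound for k weighings: say the first weighing puts j medallions on each pan. If it tips, the 2j weighed medallions remain suspects (each with a known direction) and k-1 weighings give 3^(k-1) outcomes; 3^(k-1) is odd, so 2j ≤ 3^(k-1) - 1. If it balances, the n - 2j unweighed medallions remain with direction unknown: 2(n - 2j) ≤ 3^(k-1) - 1 by the same parity argument. Adding, n ≤ (3^(k-1) - 1) + (3^(k-1) - 1)/2 = (3^k - 3)/2, and the classical three-group strategy achieves this (3 medallions in 2 weighings, 12 in 3, 39 in 4, 120 in 5).
So we need the smallest k with (3^k - 3)/2 ≥ 47.
k = 4: (3^4 - 3)/2 = 39 < 47 ✗
k = 5: (3^5 - 3)/2 = 120 ≥ 47 ✓

5


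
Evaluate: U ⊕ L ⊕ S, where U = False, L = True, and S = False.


U = False, L = True, S = False
Step 1: U ⊕ L = False XOR True = True
Step 2: True ⊕ S = True XOR False = True
XOR is true when an odd number of operands are true.

True


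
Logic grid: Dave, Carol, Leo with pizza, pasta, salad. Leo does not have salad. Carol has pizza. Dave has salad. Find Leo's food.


From clues:
  Carol → pizza
  Dave → salad
By elimination, Leo gets the remaining.

pasta


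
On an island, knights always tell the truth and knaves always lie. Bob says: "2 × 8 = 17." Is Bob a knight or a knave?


Statement: "2 × 8 = 17."
Actual: 2 × 8 = 16
Claimed: 17
Statement is FALSE → Bob lies → Knave

Knave


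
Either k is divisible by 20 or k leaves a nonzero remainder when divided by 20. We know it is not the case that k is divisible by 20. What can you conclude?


Disjunctive syllogism: P ∨ Q, ¬P ⊢ Q
Disjunction: k is divisible by 20 ∨ k leaves a nonzero remainder when divided by 20
We know it is not the case that k is divisible by 20.
By disjunctive syllogism, the other disjunct must be true.

k leaves a nonzero remainder when divided by 20


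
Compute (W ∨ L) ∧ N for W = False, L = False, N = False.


W = False, L = False, N = False
Step 1: W ∨ L = False OR False = False
Step 2: False ∧ N = False AND False = False
OR is true when at least one operand is true; AND requires both.

False


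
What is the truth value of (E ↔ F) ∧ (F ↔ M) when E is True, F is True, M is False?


E = True, F = True, M = False
Step 1: E ↔ F is true when E and F have the same value. Result: True
Step 2: F ↔ M is true when F and M have the same value. Result: False
Step 3: True ∧ False = False

False


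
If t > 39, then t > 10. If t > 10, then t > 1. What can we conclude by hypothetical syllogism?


Hypothetical syllogism: P → Q, Q → R ⊢ P → R
Premise 1: t > 39 → t > 10
Premise 2: t > 10 → t > 1
Chain the implications: the middle term (t > 10) links the two.
Conclusion: If t > 39, then t > 1.

If t > 39, then t > 1.


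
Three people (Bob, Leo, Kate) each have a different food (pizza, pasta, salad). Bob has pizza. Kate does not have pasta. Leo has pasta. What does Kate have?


From clues:
  Leo → pasta
  Bob → pizza
By elimination, Kate gets the remaining.

salad


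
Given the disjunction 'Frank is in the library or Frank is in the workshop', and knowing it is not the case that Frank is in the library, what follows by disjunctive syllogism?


Disjunctive syllogism: P ∨ Q, ¬P ⊢ Q
Disjunction: Frank is in the library ∨ Frank is in the workshop
We know it is not the case that Frank is in the library.
By disjunctive syllogism, the other disjunct must be true.

Frank is in the workshop


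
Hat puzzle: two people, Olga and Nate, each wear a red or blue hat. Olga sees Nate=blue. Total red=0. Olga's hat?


Total red = 0, Nate = blue
Red accounted for: 0
Remaining for Olga: 0
Olga's hat is blue.

blue


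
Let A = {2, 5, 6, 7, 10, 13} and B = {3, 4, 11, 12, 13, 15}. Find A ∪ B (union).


A = {2, 5, 6, 7, 10, 13}
B = {3, 4, 11, 12, 13, 15}
Operation: union
All elements combined: 2, 3, 4, 5, 6, 7, 10, 11, 12, 13, 15

{2, 3, 4, 5, 6, 7, 10, 11, 12, 13, 15}


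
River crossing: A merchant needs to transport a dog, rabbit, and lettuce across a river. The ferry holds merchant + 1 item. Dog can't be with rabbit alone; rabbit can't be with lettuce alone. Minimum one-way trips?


1. merchant+rabbit → 2. merchant ← 3. merchant+dog → 4. merchant+rabbit ← 5. merchant+lettuce → 6. merchant ← 7. merchant+rabbit →
Minimum trips = 7

7


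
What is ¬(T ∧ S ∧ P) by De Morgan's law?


De Morgan's law: ¬(P ∧ Q ∧ R) ≡ ¬P ∨ ¬Q ∨ ¬R
¬(T ∧ S ∧ P) = ¬T ∨ ¬S ∨ ¬P

¬T ∨ ¬S ∨ ¬P


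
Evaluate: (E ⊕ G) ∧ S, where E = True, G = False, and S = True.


E = True, G = False, S = True
Step 1: E ⊕ G = True XOR False = True
Step 2: True ∧ S = True AND True = True
XOR true when exactly one of E,G is true; then AND with S.

True


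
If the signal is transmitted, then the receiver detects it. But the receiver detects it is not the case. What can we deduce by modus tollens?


Modus tollens: P → Q, ¬Q ⊢ ¬P
P: the signal is transmitted
Q: the receiver detects it
We have P → Q and Q is false.
By modus tollens, P must be false.

It is not the case that the signal is transmitted


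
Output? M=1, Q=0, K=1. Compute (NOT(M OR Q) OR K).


M OR Q = 1
NOT(1) = 0
0 OR 1 = 1

1


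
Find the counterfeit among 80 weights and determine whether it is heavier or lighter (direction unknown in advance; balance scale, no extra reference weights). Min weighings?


Let n = 80. 160 possibilities (n weights × lighter/heavier); each weighing has 3 outcomes.
Bound for k weighings: say the first weighing puts j weights on each pan. If it tips, the 2j weighed weights remain suspects (each with a known direction) and k-1 weighings give 3^(k-1) outcomes; 3^(k-1) is odd, so 2j ≤ 3^(k-1) - 1. If it balances, the n - 2j unweighed weights remain with direction unknown: 2(n - 2j) ≤ 3^(k-1) - 1 by the same parity argument. Adding, n ≤ (3^(k-1) - 1) + (3^(k-1) - 1)/2 = (3^k - 3)/2, and the classical three-group strategy achieves this (3 weights in 2 weighings, 12 in 3, 39 in 4, 120 in 5).
So we need the smallest k with (3^k - 3)/2 ≥ 80.
k = 4: (3^4 - 3)/2 = 39 < 80 ✗
k = 5: (3^5 - 3)/2 = 120 ≥ 80 ✓

5


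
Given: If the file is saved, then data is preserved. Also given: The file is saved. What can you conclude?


Modus ponens: P → Q, P ⊢ Q
P: the file is saved
Q: data is preserved
We have P → Q and P is true.
By modus ponens, Q must be true.

Data is preserved


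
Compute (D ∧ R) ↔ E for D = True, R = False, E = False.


D = True, R = False, E = False
Step 1: D ∧ R = True AND False = False
Step 2: (False) ↔ E: true when both sides have same truth value.
Result: False ↔ False = True

True


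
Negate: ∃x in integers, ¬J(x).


Original: ∃x ¬J(x)
Rule: ¬∀→∃, ¬∃→∀, negate predicate.
Negation: ∀x J(x)

∀x J(x)


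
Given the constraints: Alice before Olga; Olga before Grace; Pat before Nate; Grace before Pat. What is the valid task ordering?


Constraints: Alice before Olga; Olga before Grace; Pat before Nate; Grace before Pat
Method: repeatedly schedule the remaining task that has no remaining task required before it.
  Step 1: remaining {Nate, Olga, Grace, Pat, Alice}; every task except Alice still has a predecessor pending → schedule Alice.
  Step 2: remaining {Nate, Olga, Grace, Pat}; every task except Olga still has a predecessor pending → schedule Olga.
  Step 3: remaining {Nate, Grace, Pat}; every task except Grace still has a predecessor pending → schedule Grace.
  Step 4: remaining {Nate, Pat}; every task except Pat still has a predecessor pending → schedule Pat.
  Step 5: only Nate remains → schedule Nate.
Resulting order:

Alice → Olga → Grace → Pat → Nate


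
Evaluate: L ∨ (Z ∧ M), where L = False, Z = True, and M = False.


L = False, Z = True, M = False
Step 1: Z ∧ M = True AND False = False
Step 2: L ∨ False = False OR False = False
AND evaluated first (higher precedence); then OR applied.

False


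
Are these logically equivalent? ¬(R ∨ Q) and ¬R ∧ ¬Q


Expression 1: ¬(R ∨ Q)
Expression 2: ¬R ∧ ¬Q
Truth table (R Q | Expr1 Expr2):
  T T |   F     F
  T F |   F     F
  F T |   F     F
  F F |   T     T
All 4 rows agree, so the expressions are logically equivalent.

Yes


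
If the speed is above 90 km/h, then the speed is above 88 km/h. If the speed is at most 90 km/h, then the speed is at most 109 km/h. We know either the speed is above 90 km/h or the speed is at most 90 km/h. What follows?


Constructive dilemma: (P → Q) ∧ (R → S), P ∨ R ⊢ Q ∨ S
Premise 1: the speed is above 90 km/h → the speed is above 88 km/h
Premise 2: the speed is at most 90 km/h → the speed is at most 109 km/h
Premise 3: the speed is above 90 km/h ∨ the speed is at most 90 km/h
Case 1: Assuming the speed is above 90 km/h, then by Premise 1, the speed is above 88 km/h.
Case 2: Assuming the speed is at most 90 km/h, then by Premise 2, the speed is at most 109 km/h.
Since one of the speed is above 90 km/h or the speed is at most 90 km/h must hold, we get the speed is above 88 km/h or the speed is at most 109 km/h.

The speed is above 88 km/h or the speed is at most 109 km/h.


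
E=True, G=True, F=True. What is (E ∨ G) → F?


E = True, G = True, F = True
Expression: (E ∨ G) → F
Step 1: E ∨ G = True OR True = True
Step 2: (True) → F = True → True (false only if antecedent True and consequent False) = True

True


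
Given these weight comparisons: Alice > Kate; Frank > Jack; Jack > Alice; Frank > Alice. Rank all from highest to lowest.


Constraints: Alice > Kate; Frank > Jack; Jack > Alice; Frank > Alice
Method: at each step, the next-highest is the one remaining person who never appears on the smaller side of a constraint between remaining people.
  Step 1: remaining {Kate, Alice, Jack, Frank}; on the smaller side: {Kate, Alice, Jack} → Frank is next (Frank > Jack; Frank > Alice).
  Step 2: remaining {Kate, Alice, Jack}; on the smaller side: {Kate, Alice} → Jack is next (Jack > Alice).
  Step 3: remaining {Kate, Alice}; on the smaller side: {Kate} → Alice is next (Alice > Kate).
  Step 4: only Kate remains → lowest.
Final ranking (highest to lowest):

Frank > Jack > Alice > Kate


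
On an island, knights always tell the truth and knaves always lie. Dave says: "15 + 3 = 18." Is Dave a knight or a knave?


Statement: "15 + 3 = 18."
Actual: 15 + 3 = 18
Claimed: 18
Statement is TRUE → Dave tells the truth → Knight

Knight


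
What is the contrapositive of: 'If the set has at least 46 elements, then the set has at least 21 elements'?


Original: If the set has at least 46 elements, then the set has at least 21 elements
Contrapositive: If ¬Q, then ¬P
Negate Q: not (the set has at least 21 elements)
Negate P: not (the set has at least 46 elements)

If not (the set has at least 21 elements), then not (the set has at least 46 elements).


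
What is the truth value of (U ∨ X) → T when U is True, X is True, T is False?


U = True, X = True, T = False
Step 1: U ∨ X = True OR True = True
Step 2: (True) → T: false only when antecedent=True and T=False.
Result: False

False


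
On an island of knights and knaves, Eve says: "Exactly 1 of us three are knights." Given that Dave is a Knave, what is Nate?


Eve claims exactly 1 knights among Eve, Dave, Nate.
Given: Dave is a Knave.

Case 1: Eve is a Knight (tells truth)
  Then exactly 1 of the three are knights.
  Counting Eve, Dave: 1 knight(s) so far. Need 0 more → Nate = Knave.
Case 2: Eve is a Knave (lies)
  Then the count is NOT 1.
  If Nate = Knight, count = 1 = 1 → claim would be true, contradicts lie.
  If Nate = Knave, count = 0 ≠ 1 → lie confirmed ✓

Nate is a Knave.

Knave


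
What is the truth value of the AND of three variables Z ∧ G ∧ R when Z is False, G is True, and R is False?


Z = False, G = True, R = False
Step 1: Z ∧ G = False AND True = False
Step 2: (False) ∧ R = (False) AND False = False
AND is true only when ALL operands are true.

False


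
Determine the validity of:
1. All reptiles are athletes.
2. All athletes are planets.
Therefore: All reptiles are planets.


Premise 1: All reptiles are athletes.
Premise 2: All athletes are planets.
Conclusion: All reptiles are planets.
Barbara syllogism (AAA-1): All A are B, All B are C → All A are C.
Middle term (athletes) distributed in premise 2.

Valid


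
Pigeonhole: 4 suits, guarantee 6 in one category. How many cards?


Pigeonhole: to guarantee k in one of n categories, need (k-1)×n + 1.
k = 6, n = 4
Minimum = (6-1) × 4 + 1 = 5 × 4 + 1

21


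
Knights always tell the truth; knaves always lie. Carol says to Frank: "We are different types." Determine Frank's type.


Carol says: "We are different types."
Case 1: Carol is a Knight (truth-teller)
  Statement is true → they ARE different → Frank is a Knave
Case 2: Carol is a Knave (liar)
  Statement is false → they are NOT different → Frank is a Knave
In both cases, Frank is a Knave.

Knave


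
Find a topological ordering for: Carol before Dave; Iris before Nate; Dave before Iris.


Constraints: Carol before Dave; Iris before Nate; Dave before Iris
Method: repeatedly schedule the remaining task that has no remaining task required before it.
  Step 1: remaining {Nate, Dave, Iris, Carol}; every task except Carol still has a predecessor pending → schedule Carol.
  Step 2: remaining {Nate, Dave, Iris}; every task except Dave still has a predecessor pending → schedule Dave.
  Step 3: remaining {Nate, Iris}; every task except Iris still has a predecessor pending → schedule Iris.
  Step 4: only Nate remains → schedule Nate.
Resulting order:

Carol → Dave → Iris → Nate


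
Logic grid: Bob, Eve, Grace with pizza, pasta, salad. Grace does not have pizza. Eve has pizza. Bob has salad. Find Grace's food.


From clues:
  Eve → pizza
  Bob → salad
By elimination, Grace gets the remaining.

pasta


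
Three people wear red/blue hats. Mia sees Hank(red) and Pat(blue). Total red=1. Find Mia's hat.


Total red = 1, seen red = 1
Own red = 1 - 1 = 0
Mia's hat is blue.

blue


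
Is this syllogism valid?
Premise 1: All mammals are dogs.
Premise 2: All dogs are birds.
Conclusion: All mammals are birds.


Premise 1: All mammals are dogs.
Premise 2: All dogs are birds.
Conclusion: All mammals are birds.
Barbara syllogism (AAA-1): All A are B, All B are C → All A are C.
Middle term (dogs) distributed in premise 2.

Valid


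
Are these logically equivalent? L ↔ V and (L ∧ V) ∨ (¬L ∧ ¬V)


Expression 1: L ↔ V
Expression 2: (L ∧ V) ∨ (¬L ∧ ¬V)
Truth table (L V | Expr1 Expr2):
  T T |   T     T
  T F |   F     F
  F T |   F     F
  F F |   T     T
All 4 rows agree, so the expressions are logically equivalent.

Yes


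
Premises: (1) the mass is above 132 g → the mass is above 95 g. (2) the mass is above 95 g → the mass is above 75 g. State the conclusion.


Hypothetical syllogism: P → Q, Q → R ⊢ P → R
Premise 1: the mass is above 132 g → the mass is above 95 g
Premise 2: the mass is above 95 g → the mass is above 75 g
Chain the implications: the middle term (the mass is above 95 g) links the two.
Conclusion: If the mass is above 132 g, then the mass is above 75 g.

If the mass is above 132 g, then the mass is above 75 g.


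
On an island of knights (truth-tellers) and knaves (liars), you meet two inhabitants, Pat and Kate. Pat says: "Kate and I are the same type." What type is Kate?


Pat says: "Kate and I are the same type."
Case 1: Pat is a Knight (truth-teller)
  Statement is true → they ARE the same → Kate is also a Knight
Case 2: Pat is a Knave (liar)
  Statement is false → they are NOT the same → Kate is a Knight
In both cases, Kate is a Knight.

Knight


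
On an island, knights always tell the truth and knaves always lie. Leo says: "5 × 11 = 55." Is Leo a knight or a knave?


Statement: "5 × 11 = 55."
Actual: 5 × 11 = 55
Claimed: 55
Statement is TRUE → Leo tells the truth → Knight

Knight


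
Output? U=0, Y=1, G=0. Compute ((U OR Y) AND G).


U OR Y = 0|1 = 1
1 AND 0 = 0

0


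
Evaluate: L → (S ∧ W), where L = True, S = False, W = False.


L = True, S = False, W = False
Step 1: S ∧ W = False AND False = False
Step 2: L → (False): false only when L=True and consequent=False.
Result: False

False


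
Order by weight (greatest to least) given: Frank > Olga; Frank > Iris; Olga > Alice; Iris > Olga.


Constraints: Frank > Olga; Frank > Iris; Olga > Alice; Iris > Olga
Method: at each step, the next-highest is the one remaining person who never appears on the smaller side of a constraint between remaining people.
  Step 1: remaining {Frank, Alice, Olga, Iris}; on the smaller side: {Alice, Olga, Iris} → Frank is next (Frank > Olga; Frank > Iris).
  Step 2: remaining {Alice, Olga, Iris}; on the smaller side: {Alice, Olga} → Iris is next (Iris > Olga).
  Step 3: remaining {Alice, Olga}; on the smaller side: {Alice} → Olga is next (Olga > Alice).
  Step 4: only Alice remains → lowest.
Final ranking (highest to lowest):

Frank > Iris > Olga > Alice


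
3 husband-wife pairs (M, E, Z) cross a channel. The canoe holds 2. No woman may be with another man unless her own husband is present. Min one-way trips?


Label couples M, E, Z (H = husband, W = wife).
Counting alone: 6 people, the canoe carries 2 and someone must bring it back, so each round trip nets at most +1 on the far side until the last crossing → at least 9 trips. The jealousy constraint makes 9 impossible; the shortest valid schedule has 11:
1. WM+WE →  (far: WM,WE; near: HM,HE,HZ,WZ)
2. WM ←       (far: WE; near: HM,HE,HZ,WM,WZ)
3. WM+WZ →  (far: WM,WE,WZ; near: HM,HE,HZ)
4. WM ←       (far: WE,WZ; near: HM,HE,HZ,WM)
5. HE+HZ →  (far: HE,WE,HZ,WZ; near: HM,WM)
6. HE+WE ←  (far: HZ,WZ; near: HM,WM,HE,WE)
7. HM+HE →  (far: HM,HE,HZ,WZ; near: WM,WE)
8. WZ ←       (far: HM,HE,HZ; near: WM,WE,WZ)
9. WM+WE →  (far: HM,WM,HE,WE,HZ; near: WZ)
10. HZ ←      (far: HM,WM,HE,WE; near: HZ,WZ)
11. HZ+WZ → (far: all six; near: empty)
In every state each wife is either with her husband or with no other man.
Minimum trips = 11

11


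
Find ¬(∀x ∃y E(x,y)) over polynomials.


Original: ∀x ∃y E(x,y)
Rule: ¬∀→∃, ¬∃→∀, negate predicate.
Negation: ∃x ∀y ¬E(x,y)

∃x ∀y ¬E(x,y)


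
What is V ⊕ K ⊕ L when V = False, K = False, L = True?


V = False, K = False, L = True
Step 1: V ⊕ K = False XOR False = False
Step 2: False ⊕ L = False XOR True = True
XOR is true when an odd number of operands are true.

True


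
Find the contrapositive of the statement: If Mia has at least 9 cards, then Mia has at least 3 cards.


Original: If Mia has at least 9 cards, then Mia has at least 3 cards
Contrapositive: If ¬Q, then ¬P
Negate Q: not (Mia has at least 3 cards)
Negate P: not (Mia has at least 9 cards)

If not (Mia has at least 3 cards), then not (Mia has at least 9 cards).


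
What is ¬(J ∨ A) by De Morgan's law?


De Morgan's law: ¬(P ∨ Q) ≡ ¬P ∧ ¬Q
¬(J ∨ A) = ¬J ∧ ¬A

¬J ∧ ¬A


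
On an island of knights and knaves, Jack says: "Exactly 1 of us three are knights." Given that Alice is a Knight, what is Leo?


Jack claims exactly 1 knights among Jack, Alice, Leo.
Given: Alice is a Knight.

Case 1: Jack is a Knight (tells truth)
  Then exactly 1 of the three are knights.
  Counting Jack, Alice: 2 knight(s) so far. Need -1 more → impossible.
Case 2: Jack is a Knave (lies)
  Then the count is NOT 1.
  If Leo = Knave, count = 1 = 1 → claim would be true, contradicts lie.
  If Leo = Knight, count = 2 ≠ 1 → lie confirmed ✓

Leo is a Knight.

Knight


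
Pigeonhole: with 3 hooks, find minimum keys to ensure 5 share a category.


Pigeonhole: to guarantee k in one of n categories, need (k-1)×n + 1.
k = 5, n = 3
Minimum = (5-1) × 3 + 1 = 4 × 3 + 1

13


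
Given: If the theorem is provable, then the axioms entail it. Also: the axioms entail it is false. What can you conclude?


Modus tollens: P → Q, ¬Q ⊢ ¬P
P: the theorem is provable
Q: the axioms entail it
We have P → Q and Q is false.
By modus tollens, P must be false.

It is not the case that the theorem is provable


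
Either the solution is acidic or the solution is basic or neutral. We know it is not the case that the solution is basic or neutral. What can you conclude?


Disjunctive syllogism: P ∨ Q, ¬P ⊢ Q
Disjunction: the solution is acidic ∨ the solution is basic or neutral
We know it is not the case that the solution is basic or neutral.
By disjunctive syllogism, the other disjunct must be true.

The solution is acidic


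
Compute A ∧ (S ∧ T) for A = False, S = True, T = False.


A = False, S = True, T = False
Step 1: S ∧ T = True AND False = False
Step 2: A ∧ False = False AND False = False
AND is true only when ALL operands are true.

False


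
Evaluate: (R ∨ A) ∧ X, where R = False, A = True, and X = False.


R = False, A = True, X = False
Step 1: R ∨ A = False OR True = True
Step 2: True ∧ X = True AND False = False
OR is true when at least one operand is true; AND requires both.

False


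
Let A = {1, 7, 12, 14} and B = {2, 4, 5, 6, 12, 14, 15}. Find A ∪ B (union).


A = {1, 7, 12, 14}
B = {2, 4, 5, 6, 12, 14, 15}
Operation: union
All elements combined: 1, 2, 4, 5, 6, 7, 12, 14, 15

{1, 2, 4, 5, 6, 7, 12, 14, 15}


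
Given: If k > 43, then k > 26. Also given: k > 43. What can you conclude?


Modus ponens: P → Q, P ⊢ Q
P: k > 43
Q: k > 26
We have P → Q and P is true.
By modus ponens, Q must be true.

k > 26
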